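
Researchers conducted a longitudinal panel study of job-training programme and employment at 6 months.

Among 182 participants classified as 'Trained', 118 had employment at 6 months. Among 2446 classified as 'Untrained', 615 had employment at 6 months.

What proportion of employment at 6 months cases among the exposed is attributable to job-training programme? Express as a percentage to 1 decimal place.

61.2

From the description: a = 118, b = 64, c = 615, d = 1831.
Risk in exposed = 118/182 = 0.64835; risk in unexposed = 615/2446 = 0.25143.
RR = 0.64835/0.25143 = 2.57865
AR% = (RR − 1)/RR × 100 = (2.57865 − 1)/2.57865 × 100 = 61.2200%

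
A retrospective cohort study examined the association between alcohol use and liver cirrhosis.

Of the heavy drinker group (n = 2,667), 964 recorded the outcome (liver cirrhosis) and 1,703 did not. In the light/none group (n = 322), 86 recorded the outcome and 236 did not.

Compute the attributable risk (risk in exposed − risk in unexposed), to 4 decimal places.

From the description: a = 964, b = 1703, c = 86, d = 236.
Risk in exposed = 964/2667 = 0.361455; risk in unexposed = 86/322 = 0.267081.
Risk difference = 0.361455 − 0.267081 = 0.094374

0.0944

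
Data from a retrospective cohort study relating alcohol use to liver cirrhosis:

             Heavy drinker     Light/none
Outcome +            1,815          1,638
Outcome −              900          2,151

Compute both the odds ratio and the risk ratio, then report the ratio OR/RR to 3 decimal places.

Reading the table with exposure as columns: a = 1815 (Heavy drinker, case), b = 900 (Heavy drinker, non-case), c = 1638 (Light/none, case), d = 2151.
OR = (1815·2151)/(900·1638) = 3904065/1474200 = 2.64826
Risk in exposed = 1815/2715 = 0.66851; risk in unexposed = 1638/3789 = 0.43230; RR = 1.54638
OR/RR = 2.64826 / 1.54638 = 1.71255
The outcome is not rare, so the OR lies further from 1 than the RR.

1.713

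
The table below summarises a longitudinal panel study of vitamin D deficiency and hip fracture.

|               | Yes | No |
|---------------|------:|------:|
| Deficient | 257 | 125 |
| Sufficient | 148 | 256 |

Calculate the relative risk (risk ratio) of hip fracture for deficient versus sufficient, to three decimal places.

1.836

Cells: a = 257, b = 125, c = 148, d = 256.
Risk in exposed = 257/382 = 0.67277; risk in unexposed = 148/404 = 0.36634.
RR = 0.67277 / 0.36634 = 1.83649
The risk among the exposed is 1.84 times that among the unexposed.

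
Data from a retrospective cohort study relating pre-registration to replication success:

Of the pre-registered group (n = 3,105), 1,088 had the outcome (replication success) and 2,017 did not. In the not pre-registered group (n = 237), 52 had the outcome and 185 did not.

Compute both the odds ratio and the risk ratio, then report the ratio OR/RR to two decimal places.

From the description: a = 1088, b = 2017, c = 52, d = 185.
OR = (1088·185)/(2017·52) = 201280/104884 = 1.91907
Risk in exposed = 1088/3105 = 0.35040; risk in unexposed = 52/237 = 0.21941; RR = 1.59703
OR/RR = 1.91907 / 1.59703 = 1.20165
The outcome is not rare, so the OR lies further from 1 than the RR.

1.20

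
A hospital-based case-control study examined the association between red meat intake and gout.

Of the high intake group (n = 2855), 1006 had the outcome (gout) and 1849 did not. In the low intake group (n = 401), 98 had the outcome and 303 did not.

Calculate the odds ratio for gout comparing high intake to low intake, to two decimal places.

1.68

From the description: a = 1006, b = 1849, c = 98, d = 303.
OR = (a·d)/(b·c) = (1006 × 303) / (1849 × 98) = 304818 / 181202 = 1.68220
The odds of gout are about 1.68 times as high in the high intake group.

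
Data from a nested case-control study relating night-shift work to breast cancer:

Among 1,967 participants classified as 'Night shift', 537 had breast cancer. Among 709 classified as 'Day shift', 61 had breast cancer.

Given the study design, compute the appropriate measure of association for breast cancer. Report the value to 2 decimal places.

3.99

From the description: a = 537, b = 1430, c = 61, d = 648.
This is a nested case-control study: participants were sampled on outcome status, so risks in the source population cannot be estimated directly — relative risk is not valid here. The odds ratio is the appropriate measure.
OR = (a·d)/(b·c) = (537 × 648) / (1430 × 61) = 347976 / 87230 = 3.98918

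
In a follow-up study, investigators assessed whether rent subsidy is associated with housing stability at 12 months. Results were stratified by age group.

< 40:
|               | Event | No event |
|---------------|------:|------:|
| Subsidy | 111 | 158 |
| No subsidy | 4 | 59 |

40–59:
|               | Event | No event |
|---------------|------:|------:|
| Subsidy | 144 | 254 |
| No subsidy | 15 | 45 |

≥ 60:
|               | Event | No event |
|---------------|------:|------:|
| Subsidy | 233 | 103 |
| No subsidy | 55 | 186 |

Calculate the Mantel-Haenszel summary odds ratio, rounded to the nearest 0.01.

5.44

OR_MH = Σ(aᵢdᵢ/nᵢ) / Σ(bᵢcᵢ/nᵢ), where nᵢ is the stratum total.
Stratum 1 (< 40): n = 332; a·d/n = 111·59/332 = 19.7259; b·c/n = 158·4/332 = 1.9036
Stratum 2 (40–59): n = 458; a·d/n = 144·45/458 = 14.1485; b·c/n = 254·15/458 = 8.3188
Stratum 3 (≥ 60): n = 577; a·d/n = 233·186/577 = 75.1092; b·c/n = 103·55/577 = 9.8180
OR_MH = (19.7259 + 14.1485 + 75.1092) / (1.9036 + 8.3188 + 9.8180) = 108.9836 / 20.0404 = 5.43819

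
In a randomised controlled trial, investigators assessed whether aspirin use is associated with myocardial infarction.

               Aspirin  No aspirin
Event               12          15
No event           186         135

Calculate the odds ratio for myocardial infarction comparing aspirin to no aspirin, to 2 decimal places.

Reading the table with exposure as columns: a = 12 (Aspirin, case), b = 186 (Aspirin, non-case), c = 15 (No aspirin, case), d = 135.
OR = (a·d)/(b·c) = (12 × 135) / (186 × 15) = 1620 / 2790 = 0.58065
Exposure is associated with lower odds of myocardial infarction (OR = 0.58 < 1).

0.58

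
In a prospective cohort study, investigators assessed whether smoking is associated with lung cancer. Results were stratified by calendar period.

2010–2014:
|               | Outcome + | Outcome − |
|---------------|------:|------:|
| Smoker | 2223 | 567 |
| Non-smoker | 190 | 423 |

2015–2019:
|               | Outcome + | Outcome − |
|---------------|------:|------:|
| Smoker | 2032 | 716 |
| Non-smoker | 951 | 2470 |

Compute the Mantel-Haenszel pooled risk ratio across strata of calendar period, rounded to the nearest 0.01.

2.64

RR_MH = Σ(aᵢ·n₀ᵢ/nᵢ) / Σ(cᵢ·n₁ᵢ/nᵢ), with n₁ᵢ = aᵢ+bᵢ (exposed), n₀ᵢ = cᵢ+dᵢ (unexposed), nᵢ = n₁ᵢ+n₀ᵢ.
Stratum 1 (2010–2014): n₁ = 2790, n₀ = 613, n = 3403; a·n₀/n = 2223·613/3403 = 400.4405; c·n₁/n = 190·2790/3403 = 155.7743
Stratum 2 (2015–2019): n₁ = 2748, n₀ = 3421, n = 6169; a·n₀/n = 2032·3421/6169 = 1126.8394; c·n₁/n = 951·2748/6169 = 423.6259
RR_MH = (400.4405 + 1126.8394) / (155.7743 + 423.6259) = 1527.2799 / 579.4002 = 2.63597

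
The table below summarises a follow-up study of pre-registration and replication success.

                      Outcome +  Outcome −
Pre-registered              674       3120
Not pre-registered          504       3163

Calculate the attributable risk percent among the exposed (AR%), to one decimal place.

22.6

Cells: a = 674, b = 3120, c = 504, d = 3163.
Risk in exposed = 674/3794 = 0.17765; risk in unexposed = 504/3667 = 0.13744.
RR = 0.17765/0.13744 = 1.29254
AR% = (RR − 1)/RR × 100 = (1.29254 − 1)/1.29254 × 100 = 22.6328%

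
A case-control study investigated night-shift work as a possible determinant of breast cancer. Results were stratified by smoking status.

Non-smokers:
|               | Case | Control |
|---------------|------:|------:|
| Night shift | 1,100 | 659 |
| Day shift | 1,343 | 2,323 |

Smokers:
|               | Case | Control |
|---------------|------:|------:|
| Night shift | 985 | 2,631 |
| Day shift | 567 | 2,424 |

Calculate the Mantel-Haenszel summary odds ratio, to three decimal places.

2.140

OR_MH = Σ(aᵢdᵢ/nᵢ) / Σ(bᵢcᵢ/nᵢ), where nᵢ is the stratum total.
Stratum 1 (Non-smokers): n = 5425; a·d/n = 1100·2323/5425 = 471.0230; b·c/n = 659·1343/5425 = 163.1405
Stratum 2 (Smokers): n = 6607; a·d/n = 985·2424/6607 = 361.3804; b·c/n = 2631·567/6607 = 225.7873
OR_MH = (471.0230 + 361.3804) / (163.1405 + 225.7873) = 832.4034 / 388.9278 = 2.14025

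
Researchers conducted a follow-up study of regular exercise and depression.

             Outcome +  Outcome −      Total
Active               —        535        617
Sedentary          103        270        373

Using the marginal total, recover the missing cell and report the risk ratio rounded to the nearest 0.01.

The missing cell is in the exposed row: 617 − 535 = 82.
So a = 82, b = 535, c = 103, d = 270.
RR = [a/(a+b)] / [c/(c+d)] = (82/617) / (103/373) = 0.13290/0.27614 = 0.48128

0.48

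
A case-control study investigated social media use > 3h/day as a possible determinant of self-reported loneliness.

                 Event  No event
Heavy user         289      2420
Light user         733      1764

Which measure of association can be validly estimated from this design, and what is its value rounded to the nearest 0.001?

Cells: a = 289, b = 2420, c = 733, d = 1764.
This is a case-control study: participants were sampled on outcome status, so risks in the source population cannot be estimated directly — relative risk is not valid here. The odds ratio is the appropriate measure.
OR = (a·d)/(b·c) = (289 × 1764) / (2420 × 733) = 509796 / 1773860 = 0.28739

0.287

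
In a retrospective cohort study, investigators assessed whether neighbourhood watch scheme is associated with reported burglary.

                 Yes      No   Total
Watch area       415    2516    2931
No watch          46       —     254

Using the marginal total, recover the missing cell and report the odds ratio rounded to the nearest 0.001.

The missing cell is in the unexposed row: 254 − 46 = 208.
So a = 415, b = 2516, c = 46, d = 208.
OR = (a·d)/(b·c) = (415 × 208) / (2516 × 46) = 86320 / 115736 = 0.74584

0.746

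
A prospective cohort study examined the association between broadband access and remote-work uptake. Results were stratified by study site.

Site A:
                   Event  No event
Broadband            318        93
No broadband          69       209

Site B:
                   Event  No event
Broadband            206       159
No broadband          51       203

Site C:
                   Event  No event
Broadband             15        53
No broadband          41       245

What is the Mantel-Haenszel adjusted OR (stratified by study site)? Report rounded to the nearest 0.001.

6.108

OR_MH = Σ(aᵢdᵢ/nᵢ) / Σ(bᵢcᵢ/nᵢ), where nᵢ is the stratum total.
Stratum 1 (Site A): n = 689; a·d/n = 318·209/689 = 96.4615; b·c/n = 93·69/689 = 9.3135
Stratum 2 (Site B): n = 619; a·d/n = 206·203/619 = 67.5574; b·c/n = 159·51/619 = 13.1002
Stratum 3 (Site C): n = 354; a·d/n = 15·245/354 = 10.3814; b·c/n = 53·41/354 = 6.1384
OR_MH = (96.4615 + 67.5574 + 10.3814) / (9.3135 + 13.1002 + 6.1384) = 174.4002 / 28.5521 = 6.10815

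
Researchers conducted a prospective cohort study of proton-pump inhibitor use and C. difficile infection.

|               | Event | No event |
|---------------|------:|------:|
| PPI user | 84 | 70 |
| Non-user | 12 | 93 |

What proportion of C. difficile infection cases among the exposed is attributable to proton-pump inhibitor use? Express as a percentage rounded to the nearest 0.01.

79.05

Cells: a = 84, b = 70, c = 12, d = 93.
Risk in exposed = 84/154 = 0.54545; risk in unexposed = 12/105 = 0.11429.
RR = 0.54545/0.11429 = 4.77273
AR% = (RR − 1)/RR × 100 = (4.77273 − 1)/4.77273 × 100 = 79.0476%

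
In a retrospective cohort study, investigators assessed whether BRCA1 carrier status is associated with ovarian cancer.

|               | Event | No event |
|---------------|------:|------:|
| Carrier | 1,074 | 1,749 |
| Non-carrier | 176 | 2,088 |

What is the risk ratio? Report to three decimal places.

Cells: a = 1074, b = 1749, c = 176, d = 2088.
Risk in exposed = 1074/2823 = 0.38045; risk in unexposed = 176/2264 = 0.07774.
RR = 0.38045 / 0.07774 = 4.89392
The risk among the exposed is 4.89 times that among the unexposed.

4.894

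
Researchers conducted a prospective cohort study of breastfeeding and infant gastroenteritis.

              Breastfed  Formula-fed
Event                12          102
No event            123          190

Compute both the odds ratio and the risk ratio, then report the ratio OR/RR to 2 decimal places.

Reading the table with exposure as columns: a = 12 (Breastfed, case), b = 123 (Breastfed, non-case), c = 102 (Formula-fed, case), d = 190.
OR = (12·190)/(123·102) = 2280/12546 = 0.18173
Risk in exposed = 12/135 = 0.08889; risk in unexposed = 102/292 = 0.34932; RR = 0.25447
OR/RR = 0.18173 / 0.25447 = 0.71417
The outcome is not rare, so the OR lies further from 1 than the RR.

0.71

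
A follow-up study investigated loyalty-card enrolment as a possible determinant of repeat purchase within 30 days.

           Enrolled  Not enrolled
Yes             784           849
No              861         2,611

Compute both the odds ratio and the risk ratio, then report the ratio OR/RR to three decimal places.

Reading the table with exposure as columns: a = 784 (Enrolled, case), b = 861 (Enrolled, non-case), c = 849 (Not enrolled, case), d = 2611.
OR = (784·2611)/(861·849) = 2047024/730989 = 2.80035
Risk in exposed = 784/1645 = 0.47660; risk in unexposed = 849/3460 = 0.24538; RR = 1.94231
OR/RR = 2.80035 / 1.94231 = 1.44176
The outcome is not rare, so the OR lies further from 1 than the RR.

1.442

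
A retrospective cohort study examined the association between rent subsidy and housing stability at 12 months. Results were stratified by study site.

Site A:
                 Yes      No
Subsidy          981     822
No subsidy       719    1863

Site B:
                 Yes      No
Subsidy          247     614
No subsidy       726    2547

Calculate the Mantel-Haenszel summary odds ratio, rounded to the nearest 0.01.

OR_MH = Σ(aᵢdᵢ/nᵢ) / Σ(bᵢcᵢ/nᵢ), where nᵢ is the stratum total.
Stratum 1 (Site A): n = 4385; a·d/n = 981·1863/4385 = 416.7852; b·c/n = 822·719/4385 = 134.7818
Stratum 2 (Site B): n = 4134; a·d/n = 247·2547/4134 = 152.1792; b·c/n = 614·726/4134 = 107.8287
OR_MH = (416.7852 + 152.1792) / (134.7818 + 107.8287) = 568.9644 / 242.6105 = 2.34518

2.35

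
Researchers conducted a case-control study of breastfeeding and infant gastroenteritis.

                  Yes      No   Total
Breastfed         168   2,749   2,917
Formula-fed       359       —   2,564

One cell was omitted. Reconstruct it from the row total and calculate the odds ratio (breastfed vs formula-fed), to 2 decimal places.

The missing cell is in the unexposed row: 2564 − 359 = 2205.
So a = 168, b = 2749, c = 359, d = 2205.
OR = (a·d)/(b·c) = (168 × 2205) / (2749 × 359) = 370440 / 986891 = 0.37536

0.38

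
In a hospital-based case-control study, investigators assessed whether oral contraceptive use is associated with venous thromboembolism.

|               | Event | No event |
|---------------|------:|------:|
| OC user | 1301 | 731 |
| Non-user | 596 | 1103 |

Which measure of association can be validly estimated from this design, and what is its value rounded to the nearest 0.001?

Cells: a = 1301, b = 731, c = 596, d = 1103.
This is a hospital-based case-control study: participants were sampled on outcome status, so risks in the source population cannot be estimated directly — relative risk is not valid here. The odds ratio is the appropriate measure.
OR = (a·d)/(b·c) = (1301 × 1103) / (731 × 596) = 1435003 / 435676 = 3.29374

3.294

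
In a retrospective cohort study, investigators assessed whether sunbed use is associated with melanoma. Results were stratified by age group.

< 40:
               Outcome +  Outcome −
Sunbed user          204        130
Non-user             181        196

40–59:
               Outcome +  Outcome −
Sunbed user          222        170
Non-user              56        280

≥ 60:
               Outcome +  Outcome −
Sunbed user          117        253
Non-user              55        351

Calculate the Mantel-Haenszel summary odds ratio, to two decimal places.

3.03

OR_MH = Σ(aᵢdᵢ/nᵢ) / Σ(bᵢcᵢ/nᵢ), where nᵢ is the stratum total.
Stratum 1 (< 40): n = 711; a·d/n = 204·196/711 = 56.2363; b·c/n = 130·181/711 = 33.0942
Stratum 2 (40–59): n = 728; a·d/n = 222·280/728 = 85.3846; b·c/n = 170·56/728 = 13.0769
Stratum 3 (≥ 60): n = 776; a·d/n = 117·351/776 = 52.9214; b·c/n = 253·55/776 = 17.9317
OR_MH = (56.2363 + 85.3846 + 52.9214) / (33.0942 + 13.0769 + 17.9317) = 194.5423 / 64.1029 = 3.03485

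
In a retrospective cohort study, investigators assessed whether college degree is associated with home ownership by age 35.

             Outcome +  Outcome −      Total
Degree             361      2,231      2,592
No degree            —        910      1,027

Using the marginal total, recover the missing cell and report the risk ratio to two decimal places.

1.22

The missing cell is in the unexposed row: 1027 − 910 = 117.
So a = 361, b = 2231, c = 117, d = 910.
RR = [a/(a+b)] / [c/(c+d)] = (361/2592) / (117/1027) = 0.13927/0.11392 = 1.22252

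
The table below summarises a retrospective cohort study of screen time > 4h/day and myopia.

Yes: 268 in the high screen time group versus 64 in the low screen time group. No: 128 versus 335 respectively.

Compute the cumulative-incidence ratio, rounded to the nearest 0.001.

From the description: a = 268, b = 128, c = 64, d = 335.
Risk in exposed = 268/396 = 0.67677; risk in unexposed = 64/399 = 0.16040.
RR = 0.67677 / 0.16040 = 4.21922
The risk among the exposed is 4.22 times that among the unexposed.

4.219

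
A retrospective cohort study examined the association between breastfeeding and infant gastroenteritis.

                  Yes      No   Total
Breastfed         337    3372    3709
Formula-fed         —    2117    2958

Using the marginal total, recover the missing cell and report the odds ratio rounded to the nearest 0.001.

The missing cell is in the unexposed row: 2958 − 2117 = 841.
So a = 337, b = 3372, c = 841, d = 2117.
OR = (a·d)/(b·c) = (337 × 2117) / (3372 × 841) = 713429 / 2835852 = 0.25157

0.252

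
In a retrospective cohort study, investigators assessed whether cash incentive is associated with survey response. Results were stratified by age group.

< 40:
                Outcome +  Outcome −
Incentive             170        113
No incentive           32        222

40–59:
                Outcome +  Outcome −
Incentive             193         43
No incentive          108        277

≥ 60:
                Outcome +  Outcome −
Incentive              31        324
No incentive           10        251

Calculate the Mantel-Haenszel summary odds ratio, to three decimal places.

8.679

OR_MH = Σ(aᵢdᵢ/nᵢ) / Σ(bᵢcᵢ/nᵢ), where nᵢ is the stratum total.
Stratum 1 (< 40): n = 537; a·d/n = 170·222/537 = 70.2793; b·c/n = 113·32/537 = 6.7337
Stratum 2 (40–59): n = 621; a·d/n = 193·277/621 = 86.0886; b·c/n = 43·108/621 = 7.4783
Stratum 3 (≥ 60): n = 616; a·d/n = 31·251/616 = 12.6315; b·c/n = 324·10/616 = 5.2597
OR_MH = (70.2793 + 86.0886 + 12.6315) / (6.7337 + 7.4783 + 5.2597) = 168.9994 / 19.4717 = 8.67923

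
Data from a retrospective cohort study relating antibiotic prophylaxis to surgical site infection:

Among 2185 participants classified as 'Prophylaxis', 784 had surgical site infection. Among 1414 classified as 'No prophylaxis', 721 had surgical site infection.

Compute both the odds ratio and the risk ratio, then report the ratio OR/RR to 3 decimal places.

0.764

From the description: a = 784, b = 1401, c = 721, d = 693.
OR = (784·693)/(1401·721) = 543312/1010121 = 0.53787
Risk in exposed = 784/2185 = 0.35881; risk in unexposed = 721/1414 = 0.50990; RR = 0.70369
OR/RR = 0.53787 / 0.70369 = 0.76436
The outcome is not rare, so the OR lies further from 1 than the RR.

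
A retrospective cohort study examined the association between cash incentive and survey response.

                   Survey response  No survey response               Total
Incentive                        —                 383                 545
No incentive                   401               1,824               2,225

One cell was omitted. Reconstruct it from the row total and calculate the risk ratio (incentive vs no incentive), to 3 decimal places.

1.649

The missing cell is in the exposed row: 545 − 383 = 162.
So a = 162, b = 383, c = 401, d = 1824.
RR = [a/(a+b)] / [c/(c+d)] = (162/545) / (401/2225) = 0.29725/0.18022 = 1.64932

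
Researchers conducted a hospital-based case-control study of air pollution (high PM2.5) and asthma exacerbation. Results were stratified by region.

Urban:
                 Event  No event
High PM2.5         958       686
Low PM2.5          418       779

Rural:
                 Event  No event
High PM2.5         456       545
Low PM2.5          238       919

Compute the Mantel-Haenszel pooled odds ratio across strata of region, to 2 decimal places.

OR_MH = Σ(aᵢdᵢ/nᵢ) / Σ(bᵢcᵢ/nᵢ), where nᵢ is the stratum total.
Stratum 1 (Urban): n = 2841; a·d/n = 958·779/2841 = 262.6829; b·c/n = 686·418/2841 = 100.9321
Stratum 2 (Rural): n = 2158; a·d/n = 456·919/2158 = 194.1909; b·c/n = 545·238/2158 = 60.1066
OR_MH = (262.6829 + 194.1909) / (100.9321 + 60.1066) = 456.8738 / 161.0386 = 2.83704

2.84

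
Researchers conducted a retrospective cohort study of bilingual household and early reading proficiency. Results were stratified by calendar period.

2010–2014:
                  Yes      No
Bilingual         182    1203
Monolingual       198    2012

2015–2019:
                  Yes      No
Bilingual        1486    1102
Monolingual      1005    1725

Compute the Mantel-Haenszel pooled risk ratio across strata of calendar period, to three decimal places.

1.547

RR_MH = Σ(aᵢ·n₀ᵢ/nᵢ) / Σ(cᵢ·n₁ᵢ/nᵢ), with n₁ᵢ = aᵢ+bᵢ (exposed), n₀ᵢ = cᵢ+dᵢ (unexposed), nᵢ = n₁ᵢ+n₀ᵢ.
Stratum 1 (2010–2014): n₁ = 1385, n₀ = 2210, n = 3595; a·n₀/n = 182·2210/3595 = 111.8832; c·n₁/n = 198·1385/3595 = 76.2809
Stratum 2 (2015–2019): n₁ = 2588, n₀ = 2730, n = 5318; a·n₀/n = 1486·2730/5318 = 762.8394; c·n₁/n = 1005·2588/5318 = 489.0824
RR_MH = (111.8832 + 762.8394) / (76.2809 + 489.0824) = 874.7226 / 565.3633 = 1.54719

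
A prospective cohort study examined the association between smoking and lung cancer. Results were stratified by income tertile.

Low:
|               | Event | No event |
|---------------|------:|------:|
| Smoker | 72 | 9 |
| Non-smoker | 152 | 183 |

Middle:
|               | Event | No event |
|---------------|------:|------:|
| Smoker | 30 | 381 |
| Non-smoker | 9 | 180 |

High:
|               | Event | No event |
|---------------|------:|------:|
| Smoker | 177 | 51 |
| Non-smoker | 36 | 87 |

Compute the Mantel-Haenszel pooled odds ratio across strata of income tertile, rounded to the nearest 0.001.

5.940

OR_MH = Σ(aᵢdᵢ/nᵢ) / Σ(bᵢcᵢ/nᵢ), where nᵢ is the stratum total.
Stratum 1 (Low): n = 416; a·d/n = 72·183/416 = 31.6731; b·c/n = 9·152/416 = 3.2885
Stratum 2 (Middle): n = 600; a·d/n = 30·180/600 = 9.0000; b·c/n = 381·9/600 = 5.7150
Stratum 3 (High): n = 351; a·d/n = 177·87/351 = 43.8718; b·c/n = 51·36/351 = 5.2308
OR_MH = (31.6731 + 9.0000 + 43.8718) / (3.2885 + 5.7150 + 5.2308) = 84.5449 / 14.2342 = 5.93955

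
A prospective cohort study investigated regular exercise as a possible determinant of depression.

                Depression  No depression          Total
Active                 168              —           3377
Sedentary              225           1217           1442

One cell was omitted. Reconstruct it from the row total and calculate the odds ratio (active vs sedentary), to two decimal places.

The missing cell is in the exposed row: 3377 − 168 = 3209.
So a = 168, b = 3209, c = 225, d = 1217.
OR = (a·d)/(b·c) = (168 × 1217) / (3209 × 225) = 204456 / 722025 = 0.28317

0.28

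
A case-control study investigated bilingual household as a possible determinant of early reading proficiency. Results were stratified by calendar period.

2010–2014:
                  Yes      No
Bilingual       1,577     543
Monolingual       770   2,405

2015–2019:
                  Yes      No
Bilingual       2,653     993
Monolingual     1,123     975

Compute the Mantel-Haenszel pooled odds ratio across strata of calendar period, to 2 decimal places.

OR_MH = Σ(aᵢdᵢ/nᵢ) / Σ(bᵢcᵢ/nᵢ), where nᵢ is the stratum total.
Stratum 1 (2010–2014): n = 5295; a·d/n = 1577·2405/5295 = 716.2767; b·c/n = 543·770/5295 = 78.9632
Stratum 2 (2015–2019): n = 5744; a·d/n = 2653·975/5744 = 450.3264; b·c/n = 993·1123/5744 = 194.1398
OR_MH = (716.2767 + 450.3264) / (78.9632 + 194.1398) = 1166.6031 / 273.1030 = 4.27166

4.27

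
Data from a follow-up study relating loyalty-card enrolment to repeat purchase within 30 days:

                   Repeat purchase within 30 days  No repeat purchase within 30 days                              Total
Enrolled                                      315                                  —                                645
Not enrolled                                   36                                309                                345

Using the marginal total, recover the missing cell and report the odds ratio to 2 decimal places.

The missing cell is in the exposed row: 645 − 315 = 330.
So a = 315, b = 330, c = 36, d = 309.
OR = (a·d)/(b·c) = (315 × 309) / (330 × 36) = 97335 / 11880 = 8.19318

8.19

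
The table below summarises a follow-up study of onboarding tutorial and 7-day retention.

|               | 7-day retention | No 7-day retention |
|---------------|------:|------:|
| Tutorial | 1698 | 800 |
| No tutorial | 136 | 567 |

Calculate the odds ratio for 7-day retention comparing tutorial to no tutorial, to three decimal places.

Cells: a = 1698, b = 800, c = 136, d = 567.
OR = (a·d)/(b·c) = (1698 × 567) / (800 × 136) = 962766 / 108800 = 8.84895
The odds of 7-day retention are about 8.85 times as high in the tutorial group.

8.849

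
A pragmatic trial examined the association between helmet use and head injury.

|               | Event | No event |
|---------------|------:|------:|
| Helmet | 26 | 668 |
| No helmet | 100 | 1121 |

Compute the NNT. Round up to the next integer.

23

Risk in treated group = 26/694 = 0.03746; risk in control = 100/1221 = 0.08190.
Absolute risk reduction = 0.08190 − 0.03746 = 0.04444
NNT = 1 / ARR = 1 / 0.04444 = 22.504 → round up → 23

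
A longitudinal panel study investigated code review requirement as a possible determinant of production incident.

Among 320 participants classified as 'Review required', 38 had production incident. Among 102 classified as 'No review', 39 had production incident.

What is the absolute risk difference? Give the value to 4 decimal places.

From the description: a = 38, b = 282, c = 39, d = 63.
Risk in exposed = 38/320 = 0.118750; risk in unexposed = 39/102 = 0.382353.
Risk difference = 0.118750 − 0.382353 = -0.263603

-0.2636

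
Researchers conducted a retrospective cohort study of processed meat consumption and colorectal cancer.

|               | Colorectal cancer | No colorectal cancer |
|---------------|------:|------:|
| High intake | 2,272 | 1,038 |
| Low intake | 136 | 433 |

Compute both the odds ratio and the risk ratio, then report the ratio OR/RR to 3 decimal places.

2.427

Cells: a = 2272, b = 1038, c = 136, d = 433.
OR = (2272·433)/(1038·136) = 983776/141168 = 6.96883
Risk in exposed = 2272/3310 = 0.68640; risk in unexposed = 136/569 = 0.23902; RR = 2.87180
OR/RR = 6.96883 / 2.87180 = 2.42665
The outcome is not rare, so the OR lies further from 1 than the RR.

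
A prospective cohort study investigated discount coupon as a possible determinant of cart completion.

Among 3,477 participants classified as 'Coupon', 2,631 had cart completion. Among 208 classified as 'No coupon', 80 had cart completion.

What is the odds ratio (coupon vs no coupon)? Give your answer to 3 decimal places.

From the description: a = 2631, b = 846, c = 80, d = 128.
OR = (a·d)/(b·c) = (2631 × 128) / (846 × 80) = 336768 / 67680 = 4.97589
The odds of cart completion are about 4.98 times as high in the coupon group.

4.976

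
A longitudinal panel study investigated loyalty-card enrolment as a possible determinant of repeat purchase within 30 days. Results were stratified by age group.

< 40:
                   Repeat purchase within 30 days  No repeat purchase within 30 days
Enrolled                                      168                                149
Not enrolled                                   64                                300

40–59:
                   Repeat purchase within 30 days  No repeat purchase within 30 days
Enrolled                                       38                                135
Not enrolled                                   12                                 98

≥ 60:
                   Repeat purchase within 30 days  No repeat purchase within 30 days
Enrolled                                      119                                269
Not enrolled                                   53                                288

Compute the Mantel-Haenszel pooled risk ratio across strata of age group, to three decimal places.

2.452

RR_MH = Σ(aᵢ·n₀ᵢ/nᵢ) / Σ(cᵢ·n₁ᵢ/nᵢ), with n₁ᵢ = aᵢ+bᵢ (exposed), n₀ᵢ = cᵢ+dᵢ (unexposed), nᵢ = n₁ᵢ+n₀ᵢ.
Stratum 1 (< 40): n₁ = 317, n₀ = 364, n = 681; a·n₀/n = 168·364/681 = 89.7974; c·n₁/n = 64·317/681 = 29.7915
Stratum 2 (40–59): n₁ = 173, n₀ = 110, n = 283; a·n₀/n = 38·110/283 = 14.7703; c·n₁/n = 12·173/283 = 7.3357
Stratum 3 (≥ 60): n₁ = 388, n₀ = 341, n = 729; a·n₀/n = 119·341/729 = 55.6639; c·n₁/n = 53·388/729 = 28.2085
RR_MH = (89.7974 + 14.7703 + 55.6639) / (29.7915 + 7.3357 + 28.2085) = 160.2316 / 65.3357 = 2.45244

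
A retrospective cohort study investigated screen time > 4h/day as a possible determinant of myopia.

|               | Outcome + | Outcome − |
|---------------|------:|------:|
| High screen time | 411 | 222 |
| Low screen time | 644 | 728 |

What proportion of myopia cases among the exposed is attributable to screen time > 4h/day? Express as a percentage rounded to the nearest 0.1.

Cells: a = 411, b = 222, c = 644, d = 728.
Risk in exposed = 411/633 = 0.64929; risk in unexposed = 644/1372 = 0.46939.
RR = 0.64929/0.46939 = 1.38327
AR% = (RR − 1)/RR × 100 = (1.38327 − 1)/1.38327 × 100 = 27.7074%

27.7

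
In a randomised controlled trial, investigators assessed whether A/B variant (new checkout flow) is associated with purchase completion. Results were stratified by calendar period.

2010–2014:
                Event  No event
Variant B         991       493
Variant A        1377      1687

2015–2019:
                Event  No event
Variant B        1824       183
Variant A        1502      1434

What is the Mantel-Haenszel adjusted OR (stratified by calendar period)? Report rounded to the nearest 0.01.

OR_MH = Σ(aᵢdᵢ/nᵢ) / Σ(bᵢcᵢ/nᵢ), where nᵢ is the stratum total.
Stratum 1 (2010–2014): n = 4548; a·d/n = 991·1687/4548 = 367.5939; b·c/n = 493·1377/4548 = 149.2658
Stratum 2 (2015–2019): n = 4943; a·d/n = 1824·1434/4943 = 529.1556; b·c/n = 183·1502/4943 = 55.6071
OR_MH = (367.5939 + 529.1556) / (149.2658 + 55.6071) = 896.7495 / 204.8730 = 4.37710

4.38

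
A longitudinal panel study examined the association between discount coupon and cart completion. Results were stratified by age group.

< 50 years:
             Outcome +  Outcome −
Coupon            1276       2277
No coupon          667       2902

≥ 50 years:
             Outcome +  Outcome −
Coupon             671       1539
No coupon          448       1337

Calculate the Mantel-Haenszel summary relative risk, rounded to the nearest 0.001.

1.618

RR_MH = Σ(aᵢ·n₀ᵢ/nᵢ) / Σ(cᵢ·n₁ᵢ/nᵢ), with n₁ᵢ = aᵢ+bᵢ (exposed), n₀ᵢ = cᵢ+dᵢ (unexposed), nᵢ = n₁ᵢ+n₀ᵢ.
Stratum 1 (< 50 years): n₁ = 3553, n₀ = 3569, n = 7122; a·n₀/n = 1276·3569/7122 = 639.4333; c·n₁/n = 667·3553/7122 = 332.7508
Stratum 2 (≥ 50 years): n₁ = 2210, n₀ = 1785, n = 3995; a·n₀/n = 671·1785/3995 = 299.8085; c·n₁/n = 448·2210/3995 = 247.8298
RR_MH = (639.4333 + 299.8085) / (332.7508 + 247.8298) = 939.2418 / 580.5806 = 1.61776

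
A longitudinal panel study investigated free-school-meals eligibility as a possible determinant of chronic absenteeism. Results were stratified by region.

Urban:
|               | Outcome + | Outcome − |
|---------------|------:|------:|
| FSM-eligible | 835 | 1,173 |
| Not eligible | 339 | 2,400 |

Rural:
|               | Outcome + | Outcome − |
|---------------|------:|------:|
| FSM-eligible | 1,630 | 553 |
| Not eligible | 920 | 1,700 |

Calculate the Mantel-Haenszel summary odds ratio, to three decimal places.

OR_MH = Σ(aᵢdᵢ/nᵢ) / Σ(bᵢcᵢ/nᵢ), where nᵢ is the stratum total.
Stratum 1 (Urban): n = 4747; a·d/n = 835·2400/4747 = 422.1614; b·c/n = 1173·339/4747 = 83.7681
Stratum 2 (Rural): n = 4803; a·d/n = 1630·1700/4803 = 576.9311; b·c/n = 553·920/4803 = 105.9255
OR_MH = (422.1614 + 576.9311) / (83.7681 + 105.9255) = 999.0924 / 189.6935 = 5.26688

5.267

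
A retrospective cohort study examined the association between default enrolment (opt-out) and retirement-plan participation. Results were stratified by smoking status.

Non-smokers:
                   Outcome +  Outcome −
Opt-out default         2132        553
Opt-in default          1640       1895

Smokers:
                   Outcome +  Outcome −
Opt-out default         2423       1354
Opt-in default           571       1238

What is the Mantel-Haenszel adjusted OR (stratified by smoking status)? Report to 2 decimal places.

OR_MH = Σ(aᵢdᵢ/nᵢ) / Σ(bᵢcᵢ/nᵢ), where nᵢ is the stratum total.
Stratum 1 (Non-smokers): n = 6220; a·d/n = 2132·1895/6220 = 649.5402; b·c/n = 553·1640/6220 = 145.8071
Stratum 2 (Smokers): n = 5586; a·d/n = 2423·1238/5586 = 536.9986; b·c/n = 1354·571/5586 = 138.4057
OR_MH = (649.5402 + 536.9986) / (145.8071 + 138.4057) = 1186.5388 / 284.2127 = 4.17483

4.17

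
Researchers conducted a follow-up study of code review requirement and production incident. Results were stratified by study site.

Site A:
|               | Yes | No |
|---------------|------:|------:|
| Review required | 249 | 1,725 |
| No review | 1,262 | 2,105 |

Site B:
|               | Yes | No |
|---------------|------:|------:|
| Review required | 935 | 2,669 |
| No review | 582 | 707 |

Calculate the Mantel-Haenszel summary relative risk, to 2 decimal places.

RR_MH = Σ(aᵢ·n₀ᵢ/nᵢ) / Σ(cᵢ·n₁ᵢ/nᵢ), with n₁ᵢ = aᵢ+bᵢ (exposed), n₀ᵢ = cᵢ+dᵢ (unexposed), nᵢ = n₁ᵢ+n₀ᵢ.
Stratum 1 (Site A): n₁ = 1974, n₀ = 3367, n = 5341; a·n₀/n = 249·3367/5341 = 156.9712; c·n₁/n = 1262·1974/5341 = 466.4273
Stratum 2 (Site B): n₁ = 3604, n₀ = 1289, n = 4893; a·n₀/n = 935·1289/4893 = 246.3141; c·n₁/n = 582·3604/4893 = 428.6793
RR_MH = (156.9712 + 246.3141) / (466.4273 + 428.6793) = 403.2853 / 895.1066 = 0.45054

0.45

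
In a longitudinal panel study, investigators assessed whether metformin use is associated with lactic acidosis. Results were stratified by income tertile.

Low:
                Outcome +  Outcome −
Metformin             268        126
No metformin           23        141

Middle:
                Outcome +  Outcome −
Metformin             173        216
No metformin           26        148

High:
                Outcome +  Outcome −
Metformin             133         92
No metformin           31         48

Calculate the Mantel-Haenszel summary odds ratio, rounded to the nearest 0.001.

OR_MH = Σ(aᵢdᵢ/nᵢ) / Σ(bᵢcᵢ/nᵢ), where nᵢ is the stratum total.
Stratum 1 (Low): n = 558; a·d/n = 268·141/558 = 67.7204; b·c/n = 126·23/558 = 5.1935
Stratum 2 (Middle): n = 563; a·d/n = 173·148/563 = 45.4778; b·c/n = 216·26/563 = 9.9751
Stratum 3 (High): n = 304; a·d/n = 133·48/304 = 21.0000; b·c/n = 92·31/304 = 9.3816
OR_MH = (67.7204 + 45.4778 + 21.0000) / (5.1935 + 9.9751 + 9.3816) = 134.1982 / 24.5503 = 5.46626

5.466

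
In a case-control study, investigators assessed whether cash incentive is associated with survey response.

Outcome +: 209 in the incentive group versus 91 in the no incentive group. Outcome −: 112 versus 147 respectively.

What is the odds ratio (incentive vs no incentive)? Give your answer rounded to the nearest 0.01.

From the description: a = 209, b = 112, c = 91, d = 147.
OR = (a·d)/(b·c) = (209 × 147) / (112 × 91) = 30723 / 10192 = 3.01442
The odds of survey response are about 3.01 times as high in the incentive group.

3.01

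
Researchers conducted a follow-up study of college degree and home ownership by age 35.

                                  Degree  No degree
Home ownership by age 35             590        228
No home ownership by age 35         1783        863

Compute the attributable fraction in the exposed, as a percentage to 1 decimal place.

15.9

Reading the table with exposure as columns: a = 590 (Degree, case), b = 1783 (Degree, non-case), c = 228 (No degree, case), d = 863.
Risk in exposed = 590/2373 = 0.24863; risk in unexposed = 228/1091 = 0.20898.
RR = 0.24863/0.20898 = 1.18972
AR% = (RR − 1)/RR × 100 = (1.18972 − 1)/1.18972 × 100 = 15.9465%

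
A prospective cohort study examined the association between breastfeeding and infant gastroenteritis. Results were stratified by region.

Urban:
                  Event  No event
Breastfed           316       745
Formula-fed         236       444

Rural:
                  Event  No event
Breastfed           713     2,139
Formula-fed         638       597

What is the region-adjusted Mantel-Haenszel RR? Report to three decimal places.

RR_MH = Σ(aᵢ·n₀ᵢ/nᵢ) / Σ(cᵢ·n₁ᵢ/nᵢ), with n₁ᵢ = aᵢ+bᵢ (exposed), n₀ᵢ = cᵢ+dᵢ (unexposed), nᵢ = n₁ᵢ+n₀ᵢ.
Stratum 1 (Urban): n₁ = 1061, n₀ = 680, n = 1741; a·n₀/n = 316·680/1741 = 123.4233; c·n₁/n = 236·1061/1741 = 143.8231
Stratum 2 (Rural): n₁ = 2852, n₀ = 1235, n = 4087; a·n₀/n = 713·1235/4087 = 215.4527; c·n₁/n = 638·2852/4087 = 445.2107
RR_MH = (123.4233 + 215.4527) / (143.8231 + 445.2107) = 338.8760 / 589.0338 = 0.57531

0.575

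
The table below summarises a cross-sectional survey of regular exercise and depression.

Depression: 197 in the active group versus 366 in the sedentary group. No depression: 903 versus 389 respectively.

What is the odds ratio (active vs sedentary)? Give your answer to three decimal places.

From the description: a = 197, b = 903, c = 366, d = 389.
OR = (a·d)/(b·c) = (197 × 389) / (903 × 366) = 76633 / 330498 = 0.23187
Exposure is associated with lower odds of depression (OR = 0.23 < 1).

0.232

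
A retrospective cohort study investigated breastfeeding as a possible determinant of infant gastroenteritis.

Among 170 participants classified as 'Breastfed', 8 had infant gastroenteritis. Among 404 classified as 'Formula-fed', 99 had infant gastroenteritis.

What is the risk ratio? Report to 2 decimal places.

0.19

From the description: a = 8, b = 162, c = 99, d = 305.
Risk in exposed = 8/170 = 0.04706; risk in unexposed = 99/404 = 0.24505.
RR = 0.04706 / 0.24505 = 0.19204
The risk is 81% lower among the exposed than among the unexposed.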